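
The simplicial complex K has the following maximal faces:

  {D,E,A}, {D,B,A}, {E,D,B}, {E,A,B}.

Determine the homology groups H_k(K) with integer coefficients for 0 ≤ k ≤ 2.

H_0 = Z,  H_1 = 0,  H_2 = Z.

K has 4 vertices, 6 edges, 4 triangles.
rank ∂_0 = 0, rank ∂_1 = 3 ⇒ b_0 = 4 − 0 − 3 = 1; all invariant factors of ∂_1 are 1 so no torsion. So H_0 ≅ Z.
rank ∂_1 = 3, rank ∂_2 = 3 ⇒ b_1 = 6 − 3 − 3 = 0; all invariant factors of ∂_2 are 1 so no torsion. So H_1 ≅ 0.
rank ∂_2 = 3, rank ∂_3 = 0 ⇒ b_2 = 4 − 3 − 0 = 1. So H_2 ≅ Z.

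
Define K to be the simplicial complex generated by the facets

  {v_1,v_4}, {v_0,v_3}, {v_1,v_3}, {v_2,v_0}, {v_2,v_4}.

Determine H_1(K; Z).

H_1 = Z.

Order the vertices as v_0 < v_1 < v_2 < v_3 < v_4. Listing each simplex with vertices in this order, K has dimension 1 with simplices:

  0-simplices (5): [v_0], [v_1], [v_2], [v_3], [v_4]
  1-simplices (5): [v_0,v_2], [v_0,v_3], [v_1,v_3], [v_1,v_4], [v_2,v_4]

giving chain groups C_0 ≅ Z^5, C_1 ≅ Z^5.

The boundary map ∂_1: C_1 → C_0 sends each edge [p,q] (with p < q) to q − p. For instance
  ∂[v_2,v_4] = [v_4] − [v_2].
This gives a 5×5 integer matrix of rank 4; reducing to Smith normal form yields diagonal entries (1,1,1,1).

From H_k ≅ ker(∂_k) / im(∂_{k+1}) we obtain:

  H_1: rank ker ∂_1 − rank ∂_2 = (5 − 4) − 0 = 1, and there is no ∂_2, so H_1 = Z.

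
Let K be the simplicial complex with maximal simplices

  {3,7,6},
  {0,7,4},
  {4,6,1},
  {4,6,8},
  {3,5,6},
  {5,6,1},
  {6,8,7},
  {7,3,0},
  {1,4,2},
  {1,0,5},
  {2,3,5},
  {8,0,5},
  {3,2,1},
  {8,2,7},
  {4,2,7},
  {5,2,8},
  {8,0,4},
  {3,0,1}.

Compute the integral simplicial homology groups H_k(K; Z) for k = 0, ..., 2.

H_0 ≅ Z,  H_1 ≅ Z × Z/2,  H_2 = 0.

Order the vertices as 0 < 1 < 2 < 3 < 4 < 5 < 6 < 7 < 8. Listing each simplex with vertices in this order, K has dimension 2 with simplices:

  0-simplices (9): [0], [1], [2], [3], [4], [5], [6], [7], [8]
  1-simplices (27): (27 of them)
  2-simplices (18): [0,1,3], [0,1,5], [0,3,7], [0,4,7], [0,4,8], [0,5,8], [1,2,3], [1,2,4], [1,4,6], [1,5,6], [2,3,5], [2,4,7], [2,5,8], [2,7,8], [3,5,6], [3,6,7], [4,6,8], [6,7,8]

Hence C_0 ≅ Z^9, C_1 ≅ Z^27, C_2 ≅ Z^18.

∂_1: C_1 → C_0 is given by ∂[p,q] = [q] − [p]. For instance
  ∂[0,3] = [3] − [0].
This gives a 9×27 integer matrix of rank 8; reducing to Smith normal form yields diagonal entries (1,1,1,1,1,1,1,1).

Boundary ∂_2: C_2 → C_1 acts by ∂[p,q,r] = [q,r] − [p,r] + [p,q]. For instance
  ∂[2,5,8] = [5,8] − [2,8] + [2,5],
  ∂[3,6,7] = [6,7] − [3,7] + [3,6].
The resulting 27×18 matrix has rank 18, and its Smith normal form has invariant factors (1,1,1,1,1,1,1,1,1,1,1,1,1,1,1,1,1,2).

Now H_k = ker ∂_k / im ∂_{k+1}, so:

  H_0: rank C_0 − rank ∂_1 = 9 − 8 = 1, and the invariant factors of ∂_1 are all 1, so H_0 = Z.
  H_1: rank ker ∂_1 − rank ∂_2 = (27 − 8) − 18 = 1, and ∂_2 has invariant factor 2 > 1, so H_1 = Z × Z/2.
  H_2: rank ker ∂_2 − rank ∂_3 = (18 − 18) − 0 = 0, and there is no ∂_3, so H_2 = 0.

As a check, the Euler characteristic is 9 − 27 + 18 = 0, which agrees with 1 − 1 + 0 = 0.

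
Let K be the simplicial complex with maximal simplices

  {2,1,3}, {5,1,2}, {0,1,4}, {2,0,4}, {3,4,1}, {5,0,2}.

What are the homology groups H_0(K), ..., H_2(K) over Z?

H_0 = Z,  H_1 = Z,  H_2 = 0.

Order the vertices as 0 < 1 < 2 < 3 < 4 < 5. Listing each simplex with vertices in this order, K has dimension 2 with simplices:

  0-simplices (6): [0], [1], [2], [3], [4], [5]
  1-simplices (12): [0,1], [0,2], [0,4], [0,5], [1,2], [1,3], [1,4], [1,5], [2,3], [2,4], [2,5], [3,4]
  2-simplices (6): [0,1,4], [0,2,4], [0,2,5], [1,2,3], [1,2,5], [1,3,4]

Hence C_0 ≅ Z^6, C_1 ≅ Z^12, C_2 ≅ Z^6.

Boundary ∂_1: C_1 → C_0 maps an edge to its endpoints' difference, ∂[p,q] = q − p. For instance
  ∂[1,2] = [2] − [1].
The resulting 6×12 matrix has rank 5, and its Smith normal form has invariant factors (1,1,1,1,1).

∂_2: C_2 → C_1 maps a triangle to the signed sum of its edges. For instance
  ∂[0,2,5] = [2,5] − [0,5] + [0,2],
  ∂[1,3,4] = [3,4] − [1,4] + [1,3].
The resulting 12×6 matrix has rank 6, and its Smith normal form has invariant factors (1,1,1,1,1,1).

From H_k ≅ ker(∂_k) / im(∂_{k+1}) we obtain:

  H_0: rank C_0 − rank ∂_1 = 6 − 5 = 1, and the invariant factors of ∂_1 are all 1, so H_0 = Z.
  H_1: rank ker ∂_1 − rank ∂_2 = (12 − 5) − 6 = 1, and the invariant factors of ∂_2 are all 1, so H_1 = Z.
  H_2: rank ker ∂_2 − rank ∂_3 = (6 − 6) − 0 = 0, and there is no ∂_3, so H_2 = 0.

As a check, the Euler characteristic is 6 − 12 + 6 = 0, which agrees with 1 − 1 + 0 = 0.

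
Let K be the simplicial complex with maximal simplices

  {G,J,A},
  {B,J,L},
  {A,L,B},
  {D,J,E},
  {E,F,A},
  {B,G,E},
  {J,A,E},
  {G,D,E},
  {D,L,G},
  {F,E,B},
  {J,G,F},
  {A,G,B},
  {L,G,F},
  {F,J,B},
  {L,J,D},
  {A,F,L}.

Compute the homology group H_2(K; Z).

Order the vertices as A < B < D < E < F < G < J < L. Listing each simplex with vertices in this order, K has dimension 2 with simplices:

  0-simplices (8): A, B, D, E, F, G, J, L
  1-simplices (24): AB, AE, AF, AG, AJ, AL, BE, BF, BG, BJ, BL, DE, DG, DJ, DL, EF, EG, EJ, FG, FJ, FL, GJ, GL, JL
  2-simplices (16): ABG, ABL, AEF, AEJ, AFL, AGJ, BEF, BEG, BFJ, BJL, DEG, DEJ, DGL, DJL, FGJ, FGL

Hence C_0 ≅ Z^8, C_1 ≅ Z^24, C_2 ≅ Z^16.

The boundary map ∂_1: C_1 → C_0 sends each edge [p,q] (with p < q) to q − p. For instance
  ∂BF = F − B.
This gives a 8×24 integer matrix of rank 7; reducing to Smith normal form yields diagonal entries (1,1,1,1,1,1,1).

Boundary ∂_2: C_2 → C_1 sends each 2-simplex [p,q,r] to [q,r] − [p,r] + [p,q]. For instance
  ∂AEJ = EJ − AJ + AE,
  ∂BEG = EG − BG + BE.
The 24×16 boundary matrix has rank 15 and Smith normal form diag(1,1,1,1,1,1,1,1,1,1,1,1,1,1,1).

Computing H_k = (kernel of ∂_k) / (image of ∂_{k+1}):

  H_2: rank ker ∂_2 − rank ∂_3 = (16 − 15) − 0 = 1, and there is no ∂_3, so H_2 ≅ Z.

H_2 = Z.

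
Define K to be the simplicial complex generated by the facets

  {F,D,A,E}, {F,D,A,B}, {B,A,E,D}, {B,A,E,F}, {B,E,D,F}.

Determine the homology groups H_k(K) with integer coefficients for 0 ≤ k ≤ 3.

H_0 = Z,  H_1 = 0,  H_2 = 0,  H_3 = Z.

Fix the vertex order A < B < D < E < F and write every simplex with vertices in increasing order. Then dim K = 3 and the simplices of K are:

  0-simplices (5): A, B, D, E, F
  1-simplices (10): AB, AD, AE, AF, BD, BE, BF, DE, DF, EF
  2-simplices (10): ABD, ABE, ABF, ADE, ADF, AEF, BDE, BDF, BEF, DEF
  3-simplices (5): ABDE, ABDF, ABEF, ADEF, BDEF

so the chain groups are C_0 ≅ Z^5, C_1 ≅ Z^10, C_2 ≅ Z^10, C_3 ≅ Z^5.

∂_1: C_1 → C_0 maps an edge to its endpoints' difference, ∂[p,q] = q − p. For instance
  ∂DF = F − D.
The 5×10 boundary matrix has rank 4 and Smith normal form diag(1,1,1,1).

The boundary map ∂_2: C_2 → C_1 maps a triangle to the signed sum of its edges. For instance
  ∂BDF = DF − BF + BD,
  ∂AEF = EF − AF + AE.
The resulting 10×10 matrix has rank 6, and its Smith normal form has invariant factors (1,1,1,1,1,1).

The boundary map ∂_3: C_3 → C_2 sends each 3-simplex σ to the alternating sum Σ_i (−1)^i (σ with its i-th vertex removed). For instance
  ∂ABDE = BDE − ADE + ABE − ABD,
  ∂ABDF = BDF − ADF + ABF − ABD.
The resulting 10×5 matrix has rank 4, and its Smith normal form has invariant factors (1,1,1,1).

From H_k ≅ ker(∂_k) / im(∂_{k+1}) we obtain:

  H_0: rank C_0 − rank ∂_1 = 5 − 4 = 1, and the invariant factors of ∂_1 are all 1, so H_0 = Z.
  H_1: rank ker ∂_1 − rank ∂_2 = (10 − 4) − 6 = 0, and the invariant factors of ∂_2 are all 1, so H_1 = 0.
  H_2: rank ker ∂_2 − rank ∂_3 = (10 − 6) − 4 = 0, and the invariant factors of ∂_3 are all 1, so H_2 = 0.
  H_3: rank ker ∂_3 − rank ∂_4 = (5 − 4) − 0 = 1, and there is no ∂_4, so H_3 = Z.

(K is a triangulation of the 3-sphere S^3.)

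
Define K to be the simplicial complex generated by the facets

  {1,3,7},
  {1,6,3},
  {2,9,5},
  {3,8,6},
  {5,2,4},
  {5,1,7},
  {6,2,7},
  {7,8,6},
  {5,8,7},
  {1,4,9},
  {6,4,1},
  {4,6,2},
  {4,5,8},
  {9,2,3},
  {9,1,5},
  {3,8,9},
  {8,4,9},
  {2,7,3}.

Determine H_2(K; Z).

H_2 ≅ 0.

Order the vertices as 1 < 2 < 3 < 4 < 5 < 6 < 7 < 8 < 9. Listing each simplex with vertices in this order, K has dimension 2 with simplices:

  0-simplices (9): [1], [2], [3], [4], [5], [6], [7], [8], [9]
  1-simplices (27): (27 of them)
  2-simplices (18): [1,3,6], [1,3,7], [1,4,6], [1,4,9], [1,5,7], [1,5,9], [2,3,7], [2,3,9], [2,4,5], [2,4,6], [2,5,9], [2,6,7], [3,6,8], [3,8,9], [4,5,8], [4,8,9], [5,7,8], [6,7,8]

giving chain groups C_0 ≅ Z^9, C_1 ≅ Z^27, C_2 ≅ Z^18.

The boundary map ∂_1: C_1 → C_0 sends each edge [p,q] (with p < q) to q − p. For instance
  ∂[8,9] = [9] − [8].
The resulting 9×27 matrix has rank 8, and its Smith normal form has invariant factors (1,1,1,1,1,1,1,1).

Boundary ∂_2: C_2 → C_1 sends each 2-simplex [p,q,r] to [q,r] − [p,r] + [p,q]. For instance
  ∂[1,4,9] = [4,9] − [1,9] + [1,4],
  ∂[2,4,6] = [4,6] − [2,6] + [2,4].
The 27×18 boundary matrix has rank 18 and Smith normal form diag(1,1,1,1,1,1,1,1,1,1,1,1,1,1,1,1,1,2).

From H_k ≅ ker(∂_k) / im(∂_{k+1}) we obtain:

  H_2: rank ker ∂_2 − rank ∂_3 = (18 − 18) − 0 = 0, and there is no ∂_3, so H_2 ≅ 0.

(K is a triangulation of the Klein bottle.)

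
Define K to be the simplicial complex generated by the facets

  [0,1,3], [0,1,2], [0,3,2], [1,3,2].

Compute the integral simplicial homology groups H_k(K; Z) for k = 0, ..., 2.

Take the total order 0 < 1 < 2 < 3 on the vertex set. Then K (dimension 2) consists of the simplices:

  0-simplices (4): [0], [1], [2], [3]
  1-simplices (6): [0,1], [0,2], [0,3], [1,2], [1,3], [2,3]
  2-simplices (4): [0,1,2], [0,1,3], [0,2,3], [1,2,3]

giving chain groups C_0 ≅ Z^4, C_1 ≅ Z^6, C_2 ≅ Z^4.

The boundary map ∂_1: C_1 → C_0 maps an edge to its endpoints' difference, ∂[p,q] = q − p. For instance
  ∂[0,2] = [2] − [0].
This gives a 4×6 integer matrix of rank 3; reducing to Smith normal form yields diagonal entries (1,1,1).

Boundary ∂_2: C_2 → C_1 acts by ∂[p,q,r] = [q,r] − [p,r] + [p,q]. For instance
  ∂[1,2,3] = [2,3] − [1,3] + [1,2],
  ∂[0,2,3] = [2,3] − [0,3] + [0,2].
The 6×4 boundary matrix has rank 3 and Smith normal form diag(1,1,1).

Reading off H_k = ker ∂_k / im ∂_{k+1}:

  H_0: rank C_0 − rank ∂_1 = 4 − 3 = 1, and the invariant factors of ∂_1 are all 1, so H_0 = Z.
  H_1: rank ker ∂_1 − rank ∂_2 = (6 − 3) − 3 = 0, and the invariant factors of ∂_2 are all 1, so H_1 = 0.
  H_2: rank ker ∂_2 − rank ∂_3 = (4 − 3) − 0 = 1, and there is no ∂_3, so H_2 = Z.

H_0 ≅ Z,  H_1 = 0,  H_2 ≅ Z.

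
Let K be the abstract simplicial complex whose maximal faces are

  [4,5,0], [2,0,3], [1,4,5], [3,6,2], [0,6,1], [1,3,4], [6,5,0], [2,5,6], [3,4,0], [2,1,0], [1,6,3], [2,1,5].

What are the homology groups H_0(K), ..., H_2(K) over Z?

Take the total order 0 < 1 < 2 < 3 < 4 < 5 < 6 on the vertex set. Then K (dimension 2) consists of the simplices:

  0-simplices (7): [0], [1], [2], [3], [4], [5], [6]
  1-simplices (18): [0,1], [0,2], [0,3], [0,4], [0,5], [0,6], [1,2], [1,3], [1,4], [1,5], [1,6], [2,3], [2,5], [2,6], [3,4], [3,6], [4,5], [5,6]
  2-simplices (12): [0,1,2], [0,1,6], [0,2,3], [0,3,4], [0,4,5], [0,5,6], [1,2,5], [1,3,4], [1,3,6], [1,4,5], [2,3,6], [2,5,6]

giving chain groups C_0 ≅ Z^7, C_1 ≅ Z^18, C_2 ≅ Z^12.

The boundary map ∂_1: C_1 → C_0 is given by ∂[p,q] = [q] − [p]. For instance
  ∂[1,4] = [4] − [1].
The 7×18 boundary matrix has rank 6 and Smith normal form diag(1,1,1,1,1,1).

∂_2: C_2 → C_1 sends each 2-simplex [p,q,r] to [q,r] − [p,r] + [p,q]. For instance
  ∂[0,1,6] = [1,6] − [0,6] + [0,1],
  ∂[0,2,3] = [2,3] − [0,3] + [0,2].
This gives a 18×12 integer matrix of rank 12; reducing to Smith normal form yields diagonal entries (1,1,1,1,1,1,1,1,1,1,1,2).

From H_k ≅ ker(∂_k) / im(∂_{k+1}) we obtain:

  H_0: rank C_0 − rank ∂_1 = 7 − 6 = 1, and the invariant factors of ∂_1 are all 1, so H_0 = Z.
  H_1: rank ker ∂_1 − rank ∂_2 = (18 − 6) − 12 = 0, and ∂_2 has invariant factor 2 > 1, so H_1 = Z/2.
  H_2: rank ker ∂_2 − rank ∂_3 = (12 − 12) − 0 = 0, and there is no ∂_3, so H_2 = 0.

As a check, the Euler characteristic is 7 − 18 + 12 = 1, which agrees with 1 − 0 + 0 = 1.

H_0 ≅ Z,  H_1 ≅ Z/2,  H_2 = 0.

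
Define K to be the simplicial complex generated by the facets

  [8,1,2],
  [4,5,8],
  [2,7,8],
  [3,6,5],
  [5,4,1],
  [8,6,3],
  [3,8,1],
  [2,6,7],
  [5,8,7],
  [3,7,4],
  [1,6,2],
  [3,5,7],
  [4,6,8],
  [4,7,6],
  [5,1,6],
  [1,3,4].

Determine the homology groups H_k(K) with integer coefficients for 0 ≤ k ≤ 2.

Take the total order 1 < 2 < 3 < 4 < 5 < 6 < 7 < 8 on the vertex set. Then K (dimension 2) consists of the simplices:

  0-simplices (8): [1], [2], [3], [4], [5], [6], [7], [8]
  1-simplices (24): (24 of them)
  2-simplices (16): [1,2,6], [1,2,8], [1,3,4], [1,3,8], [1,4,5], [1,5,6], [2,6,7], [2,7,8], [3,4,7], [3,5,6], [3,5,7], [3,6,8], [4,5,8], [4,6,7], [4,6,8], [5,7,8]

giving chain groups C_0 ≅ Z^8, C_1 ≅ Z^24, C_2 ≅ Z^16.

∂_1: C_1 → C_0 sends each edge [p,q] (with p < q) to q − p.
The 8×24 boundary matrix has rank 7 and Smith normal form diag(1,1,1,1,1,1,1).

Boundary ∂_2: C_2 → C_1 sends each 2-simplex [p,q,r] to [q,r] − [p,r] + [p,q]. For instance
  ∂[2,6,7] = [6,7] − [2,7] + [2,6],
  ∂[1,2,8] = [2,8] − [1,8] + [1,2].
The 24×16 boundary matrix has rank 15 and Smith normal form diag(1,1,1,1,1,1,1,1,1,1,1,1,1,1,1).

From H_k ≅ ker(∂_k) / im(∂_{k+1}) we obtain:

  H_0: rank C_0 − rank ∂_1 = 8 − 7 = 1, and the invariant factors of ∂_1 are all 1, so H_0 = Z.
  H_1: rank ker ∂_1 − rank ∂_2 = (24 − 7) − 15 = 2, and the invariant factors of ∂_2 are all 1, so H_1 = Z^2.
  H_2: rank ker ∂_2 − rank ∂_3 = (16 − 15) − 0 = 1, and there is no ∂_3, so H_2 = Z.

(K is a triangulation of the torus T^2.)

H_0 ≅ Z,  H_1 ≅ Z^2,  H_2 ≅ Z.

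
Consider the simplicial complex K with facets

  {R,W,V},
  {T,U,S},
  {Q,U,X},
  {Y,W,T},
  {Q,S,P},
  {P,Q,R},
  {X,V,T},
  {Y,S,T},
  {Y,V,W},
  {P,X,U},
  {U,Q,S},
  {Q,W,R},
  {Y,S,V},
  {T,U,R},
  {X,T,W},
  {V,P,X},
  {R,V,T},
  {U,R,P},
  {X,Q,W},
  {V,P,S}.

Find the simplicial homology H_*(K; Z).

H_0 = Z,  H_1 = Z ⊕ Z/2Z,  H_2 = 0.

Fix the vertex order P < Q < R < S < T < U < V < W < X < Y and write every simplex with vertices in increasing order. Then dim K = 2 and the simplices of K are:

  0-simplices (10): P, Q, R, S, T, U, V, W, X, Y
  1-simplices (30): PQ, PR, PS, PU, PV, PX, QR, QS, QU, QW, QX, RT, RU, RV, RW, ST, SU, SV, SY, TU, TV, TW, TX, TY, UX, VW, VX, VY, WX, WY
  2-simplices (20): PQR, PQS, PRU, PSV, PUX, PVX, QRW, QSU, QUX, QWX, RTU, RTV, RVW, STU, STY, SVY, TVX, TWX, TWY, VWY

Hence C_0 ≅ Z^10, C_1 ≅ Z^30, C_2 ≅ Z^20.

The boundary map ∂_1: C_1 → C_0 is given by ∂[p,q] = [q] − [p]. For instance
  ∂QU = U − Q.
The 10×30 boundary matrix has rank 9 and Smith normal form diag(1,1,1,1,1,1,1,1,1).

The boundary map ∂_2: C_2 → C_1 sends each 2-simplex [p,q,r] to [q,r] − [p,r] + [p,q]. For instance
  ∂RVW = VW − RW + RV,
  ∂TWX = WX − TX + TW.
As a 30×20 matrix over Z this has rank 20, with invariant factors (1,1,1,1,1,1,1,1,1,1,1,1,1,1,1,1,1,1,1,2).

From H_k ≅ ker(∂_k) / im(∂_{k+1}) we obtain:

  H_0: rank C_0 − rank ∂_1 = 10 − 9 = 1, and the invariant factors of ∂_1 are all 1, so H_0 = Z.
  H_1: rank ker ∂_1 − rank ∂_2 = (30 − 9) − 20 = 1, and ∂_2 has invariant factor 2 > 1, so H_1 = Z ⊕ Z/2Z.
  H_2: rank ker ∂_2 − rank ∂_3 = (20 − 20) − 0 = 0, and there is no ∂_3, so H_2 = 0.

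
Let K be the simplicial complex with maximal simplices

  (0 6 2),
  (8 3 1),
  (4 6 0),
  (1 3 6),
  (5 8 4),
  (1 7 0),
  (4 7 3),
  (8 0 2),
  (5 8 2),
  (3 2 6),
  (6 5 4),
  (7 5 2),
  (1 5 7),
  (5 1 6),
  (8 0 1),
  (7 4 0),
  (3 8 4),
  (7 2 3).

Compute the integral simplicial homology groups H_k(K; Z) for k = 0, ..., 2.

H_0 ≅ Z,  H_1 ≅ Z^2,  H_2 ≅ Z.

We work with the vertex ordering 0 < 1 < 2 < 3 < 4 < 5 < 6 < 7 < 8. The simplices of K, each written with vertices in increasing order, are:

  0-simplices (9): [0], [1], [2], [3], [4], [5], [6], [7], [8]
  1-simplices (27): (27 of them)
  2-simplices (18): [0,1,7], [0,1,8], [0,2,6], [0,2,8], [0,4,6], [0,4,7], [1,3,6], [1,3,8], [1,5,6], [1,5,7], [2,3,6], [2,3,7], [2,5,7], [2,5,8], [3,4,7], [3,4,8], [4,5,6], [4,5,8]

so the chain groups are C_0 ≅ Z^9, C_1 ≅ Z^27, C_2 ≅ Z^18.

Boundary ∂_1: C_1 → C_0 sends each edge [p,q] (with p < q) to q − p.
As a 9×27 matrix over Z this has rank 8, with invariant factors (1,1,1,1,1,1,1,1).

Boundary ∂_2: C_2 → C_1 maps a triangle to the signed sum of its edges. For instance
  ∂[3,4,7] = [4,7] − [3,7] + [3,4],
  ∂[0,2,6] = [2,6] − [0,6] + [0,2].
The 27×18 boundary matrix has rank 17 and Smith normal form diag(1,1,1,1,1,1,1,1,1,1,1,1,1,1,1,1,1).

From H_k ≅ ker(∂_k) / im(∂_{k+1}) we obtain:

  H_0: rank C_0 − rank ∂_1 = 9 − 8 = 1, and the invariant factors of ∂_1 are all 1, so H_0 = Z.
  H_1: rank ker ∂_1 − rank ∂_2 = (27 − 8) − 17 = 2, and the invariant factors of ∂_2 are all 1, so H_1 = Z^2.
  H_2: rank ker ∂_2 − rank ∂_3 = (18 − 17) − 0 = 1, and there is no ∂_3, so H_2 = Z.

(K is a triangulation of the torus T^2.)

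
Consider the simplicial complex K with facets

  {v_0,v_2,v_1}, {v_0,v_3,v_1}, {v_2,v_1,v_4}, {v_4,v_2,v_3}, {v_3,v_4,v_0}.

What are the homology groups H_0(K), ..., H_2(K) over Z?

H_0 ≅ Z,  H_1 ≅ Z,  H_2 = 0.

K has 5 vertices, 10 edges, 5 triangles.
rank ∂_0 = 0, rank ∂_1 = 4 ⇒ b_0 = 5 − 0 − 4 = 1; all invariant factors of ∂_1 are 1 so no torsion. So H_0 = Z.
rank ∂_1 = 4, rank ∂_2 = 5 ⇒ b_1 = 10 − 4 − 5 = 1; all invariant factors of ∂_2 are 1 so no torsion. So H_1 = Z.
rank ∂_2 = 5, rank ∂_3 = 0 ⇒ b_2 = 5 − 5 − 0 = 0. So H_2 = 0.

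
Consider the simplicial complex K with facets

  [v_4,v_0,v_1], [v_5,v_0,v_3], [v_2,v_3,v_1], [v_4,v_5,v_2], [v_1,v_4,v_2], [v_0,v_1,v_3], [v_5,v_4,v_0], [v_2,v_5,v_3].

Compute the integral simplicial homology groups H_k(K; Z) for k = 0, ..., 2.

Fix the vertex order v_0 < v_1 < v_2 < v_3 < v_4 < v_5 and write every simplex with vertices in increasing order. Then dim K = 2 and the simplices of K are:

  0-simplices (6): [v_0], [v_1], [v_2], [v_3], [v_4], [v_5]
  1-simplices (12): [v_0,v_1], [v_0,v_3], [v_0,v_4], [v_0,v_5], [v_1,v_2], [v_1,v_3], [v_1,v_4], [v_2,v_3], [v_2,v_4], [v_2,v_5], [v_3,v_5], [v_4,v_5]
  2-simplices (8): [v_0,v_1,v_3], [v_0,v_1,v_4], [v_0,v_3,v_5], [v_0,v_4,v_5], [v_1,v_2,v_3], [v_1,v_2,v_4], [v_2,v_3,v_5], [v_2,v_4,v_5]

giving chain groups C_0 ≅ Z^6, C_1 ≅ Z^12, C_2 ≅ Z^8.

The boundary map ∂_1: C_1 → C_0 is given by ∂[p,q] = [q] − [p].
The resulting 6×12 matrix has rank 5, and its Smith normal form has invariant factors (1,1,1,1,1).

∂_2: C_2 → C_1 acts by ∂[p,q,r] = [q,r] − [p,r] + [p,q]. For instance
  ∂[v_2,v_4,v_5] = [v_4,v_5] − [v_2,v_5] + [v_2,v_4],
  ∂[v_0,v_1,v_3] = [v_1,v_3] − [v_0,v_3] + [v_0,v_1].
As a 12×8 matrix over Z this has rank 7, with invariant factors (1,1,1,1,1,1,1).

Reading off H_k = ker ∂_k / im ∂_{k+1}:

  H_0: rank C_0 − rank ∂_1 = 6 − 5 = 1, and the invariant factors of ∂_1 are all 1, so H_0 ≅ Z.
  H_1: rank ker ∂_1 − rank ∂_2 = (12 − 5) − 7 = 0, and the invariant factors of ∂_2 are all 1, so H_1 ≅ 0.
  H_2: rank ker ∂_2 − rank ∂_3 = (8 − 7) − 0 = 1, and there is no ∂_3, so H_2 ≅ Z.

H_0 = Z,  H_1 = 0,  H_2 = Z.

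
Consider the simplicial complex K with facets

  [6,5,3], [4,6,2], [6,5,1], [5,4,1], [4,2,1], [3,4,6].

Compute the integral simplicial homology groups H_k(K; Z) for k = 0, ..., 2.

Order the vertices as 1 < 2 < 3 < 4 < 5 < 6. Listing each simplex with vertices in this order, K has dimension 2 with simplices:

  0-simplices (6): [1], [2], [3], [4], [5], [6]
  1-simplices (12): [1,2], [1,4], [1,5], [1,6], [2,4], [2,6], [3,4], [3,5], [3,6], [4,5], [4,6], [5,6]
  2-simplices (6): [1,2,4], [1,4,5], [1,5,6], [2,4,6], [3,4,6], [3,5,6]

Hence C_0 ≅ Z^6, C_1 ≅ Z^12, C_2 ≅ Z^6.

Boundary ∂_1: C_1 → C_0 sends each edge [p,q] (with p < q) to q − p.
The 6×12 boundary matrix has rank 5 and Smith normal form diag(1,1,1,1,1).

Boundary ∂_2: C_2 → C_1 maps a triangle to the signed sum of its edges. For instance
  ∂[1,4,5] = [4,5] − [1,5] + [1,4],
  ∂[3,5,6] = [5,6] − [3,6] + [3,5].
The resulting 12×6 matrix has rank 6, and its Smith normal form has invariant factors (1,1,1,1,1,1).

Now H_k = ker ∂_k / im ∂_{k+1}, so:

  H_0: rank C_0 − rank ∂_1 = 6 − 5 = 1, and the invariant factors of ∂_1 are all 1, so H_0 = Z.
  H_1: rank ker ∂_1 − rank ∂_2 = (12 − 5) − 6 = 1, and the invariant factors of ∂_2 are all 1, so H_1 = Z.
  H_2: rank ker ∂_2 − rank ∂_3 = (6 − 6) − 0 = 0, and there is no ∂_3, so H_2 = 0.

As a check, the Euler characteristic is 6 − 12 + 6 = 0, which agrees with 1 − 1 + 0 = 0.
(K is a triangulation of the cylinder S^1 x I.)

H_0 = Z,  H_1 = Z,  H_2 = 0.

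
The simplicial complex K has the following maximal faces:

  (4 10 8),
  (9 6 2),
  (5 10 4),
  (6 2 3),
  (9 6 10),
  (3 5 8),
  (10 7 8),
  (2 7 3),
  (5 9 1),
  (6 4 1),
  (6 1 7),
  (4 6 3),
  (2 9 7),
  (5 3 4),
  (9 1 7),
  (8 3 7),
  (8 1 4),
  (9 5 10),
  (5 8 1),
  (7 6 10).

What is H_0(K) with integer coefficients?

Fix the vertex order 1 < 2 < 3 < 4 < 5 < 6 < 7 < 8 < 9 < 10 and write every simplex with vertices in increasing order. Then dim K = 2 and the simplices of K are:

  0-simplices (10): [1], [2], [3], [4], [5], [6], [7], [8], [9], [10]
  1-simplices (30): (30 of them)
  2-simplices (20): (20 of them)

giving chain groups C_0 ≅ Z^10, C_1 ≅ Z^30, C_2 ≅ Z^20.

The boundary map ∂_1: C_1 → C_0 sends each edge [p,q] (with p < q) to q − p. For instance
  ∂[7,10] = [10] − [7].
The resulting 10×30 matrix has rank 9, and its Smith normal form has invariant factors (1,1,1,1,1,1,1,1,1).

The boundary map ∂_2: C_2 → C_1 acts by ∂[p,q,r] = [q,r] − [p,r] + [p,q]. For instance
  ∂[6,9,10] = [9,10] − [6,10] + [6,9],
  ∂[3,4,5] = [4,5] − [3,5] + [3,4].
This gives a 30×20 integer matrix of rank 20; reducing to Smith normal form yields diagonal entries (1,1,1,1,1,1,1,1,1,1,1,1,1,1,1,1,1,1,1,2).

Computing H_k = (kernel of ∂_k) / (image of ∂_{k+1}):

  H_0: rank C_0 − rank ∂_1 = 10 − 9 = 1, and the invariant factors of ∂_1 are all 1, so H_0 ≅ Z.

(K is a triangulation of the Klein bottle.)

H_0 = Z.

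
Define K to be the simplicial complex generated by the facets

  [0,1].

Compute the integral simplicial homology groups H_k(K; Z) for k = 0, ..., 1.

H_0 ≅ Z,  H_1 = 0.

Take the total order 0 < 1 on the vertex set. Then K (dimension 1) consists of the simplices:

  0-simplices (2): [0], [1]
  1-simplices (1): [0,1]

Hence C_0 ≅ Z^2, C_1 ≅ Z^1.

Boundary ∂_1: C_1 → C_0 maps an edge to its endpoints' difference, ∂[p,q] = q − p. For instance
  ∂[0,1] = [1] − [0].
The resulting 2×1 matrix has rank 1, and its Smith normal form has invariant factors (1).

From H_k ≅ ker(∂_k) / im(∂_{k+1}) we obtain:

  H_0: rank C_0 − rank ∂_1 = 2 − 1 = 1, and the invariant factors of ∂_1 are all 1, so H_0 ≅ Z.
  H_1: rank ker ∂_1 − rank ∂_2 = (1 − 1) − 0 = 0, and there is no ∂_2, so H_1 ≅ 0.

As a check, the Euler characteristic is 2 − 1 = 1, which agrees with 1 − 0 = 1.
(K is a triangulation of the 1-simplex.)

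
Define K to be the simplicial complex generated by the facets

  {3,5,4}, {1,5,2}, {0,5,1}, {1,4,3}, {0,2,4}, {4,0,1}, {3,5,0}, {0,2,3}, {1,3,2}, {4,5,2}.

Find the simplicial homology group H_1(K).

Take the total order 0 < 1 < 2 < 3 < 4 < 5 on the vertex set. Then K (dimension 2) consists of the simplices:

  0-simplices (6): [0], [1], [2], [3], [4], [5]
  1-simplices (15): [0,1], [0,2], [0,3], [0,4], [0,5], [1,2], [1,3], [1,4], [1,5], [2,3], [2,4], [2,5], [3,4], [3,5], [4,5]
  2-simplices (10): [0,1,4], [0,1,5], [0,2,3], [0,2,4], [0,3,5], [1,2,3], [1,2,5], [1,3,4], [2,4,5], [3,4,5]

Hence C_0 ≅ Z^6, C_1 ≅ Z^15, C_2 ≅ Z^10.

∂_1: C_1 → C_0 sends each edge [p,q] (with p < q) to q − p. For instance
  ∂[1,3] = [3] − [1].
As a 6×15 matrix over Z this has rank 5, with invariant factors (1,1,1,1,1).

Boundary ∂_2: C_2 → C_1 sends each 2-simplex [p,q,r] to [q,r] − [p,r] + [p,q]. For instance
  ∂[0,1,4] = [1,4] − [0,4] + [0,1],
  ∂[0,3,5] = [3,5] − [0,5] + [0,3].
The resulting 15×10 matrix has rank 10, and its Smith normal form has invariant factors (1,1,1,1,1,1,1,1,1,2).

From H_k ≅ ker(∂_k) / im(∂_{k+1}) we obtain:

  H_1: rank ker ∂_1 − rank ∂_2 = (15 − 5) − 10 = 0, and ∂_2 has invariant factor 2 > 1, so H_1 = Z/2Z.

H_1 ≅ Z/2Z.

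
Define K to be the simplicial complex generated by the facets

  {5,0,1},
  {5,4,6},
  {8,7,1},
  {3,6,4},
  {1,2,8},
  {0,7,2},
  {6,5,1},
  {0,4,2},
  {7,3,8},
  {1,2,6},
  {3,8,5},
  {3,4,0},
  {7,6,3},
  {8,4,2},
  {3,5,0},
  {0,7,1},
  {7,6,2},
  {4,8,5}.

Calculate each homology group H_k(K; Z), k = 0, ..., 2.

We work with the vertex ordering 0 < 1 < 2 < 3 < 4 < 5 < 6 < 7 < 8. The simplices of K, each written with vertices in increasing order, are:

  0-simplices (9): [0], [1], [2], [3], [4], [5], [6], [7], [8]
  1-simplices (27): (27 of them)
  2-simplices (18): [0,1,5], [0,1,7], [0,2,4], [0,2,7], [0,3,4], [0,3,5], [1,2,6], [1,2,8], [1,5,6], [1,7,8], [2,4,8], [2,6,7], [3,4,6], [3,5,8], [3,6,7], [3,7,8], [4,5,6], [4,5,8]

giving chain groups C_0 ≅ Z^9, C_1 ≅ Z^27, C_2 ≅ Z^18.

Boundary ∂_1: C_1 → C_0 is given by ∂[p,q] = [q] − [p].
The 9×27 boundary matrix has rank 8 and Smith normal form diag(1,1,1,1,1,1,1,1).

∂_2: C_2 → C_1 maps a triangle to the signed sum of its edges. For instance
  ∂[0,1,7] = [1,7] − [0,7] + [0,1],
  ∂[3,6,7] = [6,7] − [3,7] + [3,6].
As a 27×18 matrix over Z this has rank 18, with invariant factors (1,1,1,1,1,1,1,1,1,1,1,1,1,1,1,1,1,2).

Now H_k = ker ∂_k / im ∂_{k+1}, so:

  H_0: rank C_0 − rank ∂_1 = 9 − 8 = 1, and the invariant factors of ∂_1 are all 1, so H_0 ≅ Z.
  H_1: rank ker ∂_1 − rank ∂_2 = (27 − 8) − 18 = 1, and ∂_2 has invariant factor 2 > 1, so H_1 ≅ Z ⊕ Z/2Z.
  H_2: rank ker ∂_2 − rank ∂_3 = (18 − 18) − 0 = 0, and there is no ∂_3, so H_2 ≅ 0.

As a check, the Euler characteristic is 9 − 27 + 18 = 0, which agrees with 1 − 1 + 0 = 0.

H_0 = Z,  H_1 = Z ⊕ Z/2Z,  H_2 = 0.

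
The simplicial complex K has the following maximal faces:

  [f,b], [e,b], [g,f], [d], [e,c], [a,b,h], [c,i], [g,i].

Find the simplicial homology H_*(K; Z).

H_0 = Z^2,  H_1 = Z,  H_2 = 0.

Take the total order a < b < c < d < e < f < g < h < i on the vertex set. Then K (dimension 2) consists of the simplices:

  0-simplices (9): a, b, c, d, e, f, g, h, i
  1-simplices (9): ab, ah, be, bf, bh, ce, ci, fg, gi
  2-simplices (1): abh

so the chain groups are C_0 ≅ Z^9, C_1 ≅ Z^9, C_2 ≅ Z^1.

Boundary ∂_1: C_1 → C_0 sends each edge [p,q] (with p < q) to q − p. For instance
  ∂ce = e − c.
The resulting 9×9 matrix has rank 7, and its Smith normal form has invariant factors (1,1,1,1,1,1,1).

Boundary ∂_2: C_2 → C_1 acts by ∂[p,q,r] = [q,r] − [p,r] + [p,q]. For instance
  ∂abh = bh − ah + ab.
The 9×1 boundary matrix has rank 1 and Smith normal form diag(1).

From H_k ≅ ker(∂_k) / im(∂_{k+1}) we obtain:

  H_0: rank C_0 − rank ∂_1 = 9 − 7 = 2, and the invariant factors of ∂_1 are all 1, so H_0 = Z^2.
  H_1: rank ker ∂_1 − rank ∂_2 = (9 − 7) − 1 = 1, and the invariant factors of ∂_2 are all 1, so H_1 = Z.
  H_2: rank ker ∂_2 − rank ∂_3 = (1 − 1) − 0 = 0, and there is no ∂_3, so H_2 = 0.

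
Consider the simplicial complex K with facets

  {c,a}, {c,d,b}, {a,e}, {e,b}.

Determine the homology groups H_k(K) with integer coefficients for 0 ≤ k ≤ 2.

Order the vertices as a < b < c < d < e. Listing each simplex with vertices in this order, K has dimension 2 with simplices:

  0-simplices (5): a, b, c, d, e
  1-simplices (6): ac, ae, bc, bd, be, cd
  2-simplices (1): bcd

Hence C_0 ≅ Z^5, C_1 ≅ Z^6, C_2 ≅ Z^1.

Boundary ∂_1: C_1 → C_0 is given by ∂[p,q] = [q] − [p].
The resulting 5×6 matrix has rank 4, and its Smith normal form has invariant factors (1,1,1,1).

∂_2: C_2 → C_1 acts by ∂[p,q,r] = [q,r] − [p,r] + [p,q]. For instance
  ∂bcd = cd − bd + bc.
The 6×1 boundary matrix has rank 1 and Smith normal form diag(1).

From H_k ≅ ker(∂_k) / im(∂_{k+1}) we obtain:

  H_0: rank C_0 − rank ∂_1 = 5 − 4 = 1, and the invariant factors of ∂_1 are all 1, so H_0 ≅ Z.
  H_1: rank ker ∂_1 − rank ∂_2 = (6 − 4) − 1 = 1, and the invariant factors of ∂_2 are all 1, so H_1 ≅ Z.
  H_2: rank ker ∂_2 − rank ∂_3 = (1 − 1) − 0 = 0, and there is no ∂_3, so H_2 ≅ 0.

As a check, the Euler characteristic is 5 − 6 + 1 = 0, which agrees with 1 − 1 + 0 = 0.

H_0 = Z,  H_1 = Z,  H_2 = 0.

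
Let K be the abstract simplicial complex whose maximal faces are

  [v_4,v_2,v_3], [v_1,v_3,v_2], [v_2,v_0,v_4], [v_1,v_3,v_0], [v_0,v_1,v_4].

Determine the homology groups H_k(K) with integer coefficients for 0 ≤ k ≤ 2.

Fix the vertex order v_0 < v_1 < v_2 < v_3 < v_4 and write every simplex with vertices in increasing order. Then dim K = 2 and the simplices of K are:

  0-simplices (5): [v_0], [v_1], [v_2], [v_3], [v_4]
  1-simplices (10): [v_0,v_1], [v_0,v_2], [v_0,v_3], [v_0,v_4], [v_1,v_2], [v_1,v_3], [v_1,v_4], [v_2,v_3], [v_2,v_4], [v_3,v_4]
  2-simplices (5): [v_0,v_1,v_3], [v_0,v_1,v_4], [v_0,v_2,v_4], [v_1,v_2,v_3], [v_2,v_3,v_4]

giving chain groups C_0 ≅ Z^5, C_1 ≅ Z^10, C_2 ≅ Z^5.

Boundary ∂_1: C_1 → C_0 sends each edge [p,q] (with p < q) to q − p.
As a 5×10 matrix over Z this has rank 4, with invariant factors (1,1,1,1).

Boundary ∂_2: C_2 → C_1 sends each 2-simplex [p,q,r] to [q,r] − [p,r] + [p,q]. For instance
  ∂[v_0,v_2,v_4] = [v_2,v_4] − [v_0,v_4] + [v_0,v_2],
  ∂[v_0,v_1,v_3] = [v_1,v_3] − [v_0,v_3] + [v_0,v_1].
This gives a 10×5 integer matrix of rank 5; reducing to Smith normal form yields diagonal entries (1,1,1,1,1).

Now H_k = ker ∂_k / im ∂_{k+1}, so:

  H_0: rank C_0 − rank ∂_1 = 5 − 4 = 1, and the invariant factors of ∂_1 are all 1, so H_0 ≅ Z.
  H_1: rank ker ∂_1 − rank ∂_2 = (10 − 4) − 5 = 1, and the invariant factors of ∂_2 are all 1, so H_1 ≅ Z.
  H_2: rank ker ∂_2 − rank ∂_3 = (5 − 5) − 0 = 0, and there is no ∂_3, so H_2 ≅ 0.

H_0 = Z,  H_1 = Z,  H_2 = 0.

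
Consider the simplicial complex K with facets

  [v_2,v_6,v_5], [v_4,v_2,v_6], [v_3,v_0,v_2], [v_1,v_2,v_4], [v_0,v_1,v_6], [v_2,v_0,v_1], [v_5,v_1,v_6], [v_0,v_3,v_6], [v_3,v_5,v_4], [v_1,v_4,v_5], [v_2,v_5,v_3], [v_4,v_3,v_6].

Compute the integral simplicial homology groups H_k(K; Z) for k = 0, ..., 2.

K has 7 vertices, 18 edges, 12 triangles.
rank ∂_0 = 0, rank ∂_1 = 6 ⇒ b_0 = 7 − 0 − 6 = 1; all invariant factors of ∂_1 are 1 so no torsion. So H_0 = Z.
rank ∂_1 = 6, rank ∂_2 = 12 ⇒ b_1 = 18 − 6 − 12 = 0; ∂_2 has invariant factor(s) [2] giving torsion. So H_1 = Z/2Z.
rank ∂_2 = 12, rank ∂_3 = 0 ⇒ b_2 = 12 − 12 − 0 = 0. So H_2 = 0.

H_0 ≅ Z,  H_1 ≅ Z/2Z,  H_2 = 0.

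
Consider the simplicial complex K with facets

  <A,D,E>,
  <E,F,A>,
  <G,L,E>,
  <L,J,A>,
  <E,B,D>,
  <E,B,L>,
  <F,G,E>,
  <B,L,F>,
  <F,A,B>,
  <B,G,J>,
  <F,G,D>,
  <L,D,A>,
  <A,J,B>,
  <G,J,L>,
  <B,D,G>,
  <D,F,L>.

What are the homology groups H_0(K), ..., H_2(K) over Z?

H_0 = Z,  H_1 = Z^2,  H_2 = Z.

We work with the vertex ordering A < B < D < E < F < G < J < L. The simplices of K, each written with vertices in increasing order, are:

  0-simplices (8): A, B, D, E, F, G, J, L
  1-simplices (24): AB, AD, AE, AF, AJ, AL, BD, BE, BF, BG, BJ, BL, DE, DF, DG, DL, EF, EG, EL, FG, FL, GJ, GL, JL
  2-simplices (16): ABF, ABJ, ADE, ADL, AEF, AJL, BDE, BDG, BEL, BFL, BGJ, DFG, DFL, EFG, EGL, GJL

so the chain groups are C_0 ≅ Z^8, C_1 ≅ Z^24, C_2 ≅ Z^16.

Boundary ∂_1: C_1 → C_0 is given by ∂[p,q] = [q] − [p]. For instance
  ∂BE = E − B.
The resulting 8×24 matrix has rank 7, and its Smith normal form has invariant factors (1,1,1,1,1,1,1).

Boundary ∂_2: C_2 → C_1 acts by ∂[p,q,r] = [q,r] − [p,r] + [p,q]. For instance
  ∂BGJ = GJ − BJ + BG,
  ∂ADE = DE − AE + AD.
The resulting 24×16 matrix has rank 15, and its Smith normal form has invariant factors (1,1,1,1,1,1,1,1,1,1,1,1,1,1,1).

From H_k ≅ ker(∂_k) / im(∂_{k+1}) we obtain:

  H_0: rank C_0 − rank ∂_1 = 8 − 7 = 1, and the invariant factors of ∂_1 are all 1, so H_0 ≅ Z.
  H_1: rank ker ∂_1 − rank ∂_2 = (24 − 7) − 15 = 2, and the invariant factors of ∂_2 are all 1, so H_1 ≅ Z^2.
  H_2: rank ker ∂_2 − rank ∂_3 = (16 − 15) − 0 = 1, and there is no ∂_3, so H_2 ≅ Z.

As a check, the Euler characteristic is 8 − 24 + 16 = 0, which agrees with 1 − 2 + 1 = 0.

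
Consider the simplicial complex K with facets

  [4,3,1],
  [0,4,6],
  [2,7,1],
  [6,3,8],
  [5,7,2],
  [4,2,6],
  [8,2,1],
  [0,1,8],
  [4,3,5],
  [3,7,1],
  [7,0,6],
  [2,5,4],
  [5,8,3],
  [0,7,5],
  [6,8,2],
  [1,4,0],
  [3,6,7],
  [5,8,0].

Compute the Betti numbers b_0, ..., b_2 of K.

b_0 = 1, b_1 = 2, b_2 = 1.

Fix the vertex order 0 < 1 < 2 < 3 < 4 < 5 < 6 < 7 < 8 and write every simplex with vertices in increasing order. Then dim K = 2 and the simplices of K are:

  0-simplices (9): [0], [1], [2], [3], [4], [5], [6], [7], [8]
  1-simplices (27): (27 of them)
  2-simplices (18): [0,1,4], [0,1,8], [0,4,6], [0,5,7], [0,5,8], [0,6,7], [1,2,7], [1,2,8], [1,3,4], [1,3,7], [2,4,5], [2,4,6], [2,5,7], [2,6,8], [3,4,5], [3,5,8], [3,6,7], [3,6,8]

so the chain groups are C_0 ≅ Z^9, C_1 ≅ Z^27, C_2 ≅ Z^18.

The boundary map ∂_1: C_1 → C_0 maps an edge to its endpoints' difference, ∂[p,q] = q − p. For instance
  ∂[3,6] = [6] − [3].
This gives a 9×27 integer matrix of rank 8; reducing to Smith normal form yields diagonal entries (1,1,1,1,1,1,1,1).

The boundary map ∂_2: C_2 → C_1 maps a triangle to the signed sum of its edges. For instance
  ∂[1,2,7] = [2,7] − [1,7] + [1,2],
  ∂[3,6,7] = [6,7] − [3,7] + [3,6].
This gives a 27×18 integer matrix of rank 17; reducing to Smith normal form yields diagonal entries (1,1,1,1,1,1,1,1,1,1,1,1,1,1,1,1,1).

From H_k ≅ ker(∂_k) / im(∂_{k+1}) we obtain:

  H_0: rank C_0 − rank ∂_1 = 9 − 8 = 1, and the invariant factors of ∂_1 are all 1, so H_0 ≅ Z.
  H_1: rank ker ∂_1 − rank ∂_2 = (27 − 8) − 17 = 2, and the invariant factors of ∂_2 are all 1, so H_1 ≅ Z^2.
  H_2: rank ker ∂_2 − rank ∂_3 = (18 − 17) − 0 = 1, and there is no ∂_3, so H_2 ≅ Z.

Hence the Betti numbers are b_0 = 1, b_1 = 2, b_2 = 1.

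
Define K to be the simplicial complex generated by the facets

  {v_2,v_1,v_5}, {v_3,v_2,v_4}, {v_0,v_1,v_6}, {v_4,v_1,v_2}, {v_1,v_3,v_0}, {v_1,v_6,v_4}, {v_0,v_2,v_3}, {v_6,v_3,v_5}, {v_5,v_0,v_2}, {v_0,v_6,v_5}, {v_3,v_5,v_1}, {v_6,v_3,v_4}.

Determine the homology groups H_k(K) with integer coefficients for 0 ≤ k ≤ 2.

H_0 ≅ Z,  H_1 ≅ Z/2,  H_2 = 0.

Fix the vertex order v_0 < v_1 < v_2 < v_3 < v_4 < v_5 < v_6 and write every simplex with vertices in increasing order. Then dim K = 2 and the simplices of K are:

  0-simplices (7): [v_0], [v_1], [v_2], [v_3], [v_4], [v_5], [v_6]
  1-simplices (18): (18 of them)
  2-simplices (12): (12 of them)

giving chain groups C_0 ≅ Z^7, C_1 ≅ Z^18, C_2 ≅ Z^12.

Boundary ∂_1: C_1 → C_0 is given by ∂[p,q] = [q] − [p]. For instance
  ∂[v_3,v_5] = [v_5] − [v_3].
The 7×18 boundary matrix has rank 6 and Smith normal form diag(1,1,1,1,1,1).

∂_2: C_2 → C_1 sends each 2-simplex [p,q,r] to [q,r] − [p,r] + [p,q]. For instance
  ∂[v_1,v_3,v_5] = [v_3,v_5] − [v_1,v_5] + [v_1,v_3],
  ∂[v_0,v_1,v_6] = [v_1,v_6] − [v_0,v_6] + [v_0,v_1].
The 18×12 boundary matrix has rank 12 and Smith normal form diag(1,1,1,1,1,1,1,1,1,1,1,2).

Now H_k = ker ∂_k / im ∂_{k+1}, so:

  H_0: rank C_0 − rank ∂_1 = 7 − 6 = 1, and the invariant factors of ∂_1 are all 1, so H_0 = Z.
  H_1: rank ker ∂_1 − rank ∂_2 = (18 − 6) − 12 = 0, and ∂_2 has invariant factor 2 > 1, so H_1 = Z/2.
  H_2: rank ker ∂_2 − rank ∂_3 = (12 − 12) − 0 = 0, and there is no ∂_3, so H_2 = 0.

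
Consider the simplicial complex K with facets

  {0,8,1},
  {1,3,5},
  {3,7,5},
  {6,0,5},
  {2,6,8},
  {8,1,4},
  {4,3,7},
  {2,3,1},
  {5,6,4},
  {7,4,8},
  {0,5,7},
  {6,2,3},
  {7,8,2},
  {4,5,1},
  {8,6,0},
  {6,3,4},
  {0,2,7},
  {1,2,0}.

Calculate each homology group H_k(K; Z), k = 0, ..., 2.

H_0 = Z,  H_1 = Z ⊕ Z/2,  H_2 = 0.

Take the total order 0 < 1 < 2 < 3 < 4 < 5 < 6 < 7 < 8 on the vertex set. Then K (dimension 2) consists of the simplices:

  0-simplices (9): [0], [1], [2], [3], [4], [5], [6], [7], [8]
  1-simplices (27): (27 of them)
  2-simplices (18): [0,1,2], [0,1,8], [0,2,7], [0,5,6], [0,5,7], [0,6,8], [1,2,3], [1,3,5], [1,4,5], [1,4,8], [2,3,6], [2,6,8], [2,7,8], [3,4,6], [3,4,7], [3,5,7], [4,5,6], [4,7,8]

Hence C_0 ≅ Z^9, C_1 ≅ Z^27, C_2 ≅ Z^18.

The boundary map ∂_1: C_1 → C_0 is given by ∂[p,q] = [q] − [p].
The resulting 9×27 matrix has rank 8, and its Smith normal form has invariant factors (1,1,1,1,1,1,1,1).

∂_2: C_2 → C_1 sends each 2-simplex [p,q,r] to [q,r] − [p,r] + [p,q]. For instance
  ∂[2,7,8] = [7,8] − [2,8] + [2,7],
  ∂[0,1,8] = [1,8] − [0,8] + [0,1].
This gives a 27×18 integer matrix of rank 18; reducing to Smith normal form yields diagonal entries (1,1,1,1,1,1,1,1,1,1,1,1,1,1,1,1,1,2).

Computing H_k = (kernel of ∂_k) / (image of ∂_{k+1}):

  H_0: rank C_0 − rank ∂_1 = 9 − 8 = 1, and the invariant factors of ∂_1 are all 1, so H_0 = Z.
  H_1: rank ker ∂_1 − rank ∂_2 = (27 − 8) − 18 = 1, and ∂_2 has invariant factor 2 > 1, so H_1 = Z ⊕ Z/2.
  H_2: rank ker ∂_2 − rank ∂_3 = (18 − 18) − 0 = 0, and there is no ∂_3, so H_2 = 0.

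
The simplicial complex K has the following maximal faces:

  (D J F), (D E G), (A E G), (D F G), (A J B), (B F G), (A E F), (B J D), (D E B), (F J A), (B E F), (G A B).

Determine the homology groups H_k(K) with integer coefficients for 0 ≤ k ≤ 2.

H_0 ≅ Z,  H_1 ≅ Z/2Z,  H_2 = 0.

Take the total order A < B < D < E < F < G < J on the vertex set. Then K (dimension 2) consists of the simplices:

  0-simplices (7): A, B, D, E, F, G, J
  1-simplices (18): AB, AE, AF, AG, AJ, BD, BE, BF, BG, BJ, DE, DF, DG, DJ, EF, EG, FG, FJ
  2-simplices (12): ABG, ABJ, AEF, AEG, AFJ, BDE, BDJ, BEF, BFG, DEG, DFG, DFJ

Hence C_0 ≅ Z^7, C_1 ≅ Z^18, C_2 ≅ Z^12.

The boundary map ∂_1: C_1 → C_0 maps an edge to its endpoints' difference, ∂[p,q] = q − p.
This gives a 7×18 integer matrix of rank 6; reducing to Smith normal form yields diagonal entries (1,1,1,1,1,1).

∂_2: C_2 → C_1 sends each 2-simplex [p,q,r] to [q,r] − [p,r] + [p,q]. For instance
  ∂BDE = DE − BE + BD,
  ∂BEF = EF − BF + BE.
This gives a 18×12 integer matrix of rank 12; reducing to Smith normal form yields diagonal entries (1,1,1,1,1,1,1,1,1,1,1,2).

Reading off H_k = ker ∂_k / im ∂_{k+1}:

  H_0: rank C_0 − rank ∂_1 = 7 − 6 = 1, and the invariant factors of ∂_1 are all 1, so H_0 = Z.
  H_1: rank ker ∂_1 − rank ∂_2 = (18 − 6) − 12 = 0, and ∂_2 has invariant factor 2 > 1, so H_1 = Z/2Z.
  H_2: rank ker ∂_2 − rank ∂_3 = (12 − 12) − 0 = 0, and there is no ∂_3, so H_2 = 0.

(K is a triangulation of the real projective plane RP^2.)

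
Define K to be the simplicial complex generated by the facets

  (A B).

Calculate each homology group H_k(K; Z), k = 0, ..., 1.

K has 2 vertices, 1 edge.
rank ∂_0 = 0, rank ∂_1 = 1 ⇒ b_0 = 2 − 0 − 1 = 1; all invariant factors of ∂_1 are 1 so no torsion. So H_0 = Z.
rank ∂_1 = 1, rank ∂_2 = 0 ⇒ b_1 = 1 − 1 − 0 = 0. So H_1 = 0.

H_0 = Z,  H_1 = 0.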